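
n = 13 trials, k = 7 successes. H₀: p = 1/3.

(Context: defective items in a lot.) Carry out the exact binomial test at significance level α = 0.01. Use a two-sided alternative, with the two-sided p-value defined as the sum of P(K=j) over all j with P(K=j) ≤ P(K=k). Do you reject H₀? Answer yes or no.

reject H₀: no

Exact binomial: n=13, k=7, p₀=1/3=0.3333
P(X=j) = C(n,j)·p₀^j·(1−p₀)^(n−j); p = Σ P(X=j) over j with P(X=j) ≤ P(X=7)
p-value (two-sided) = 0.14208
At α=0.01: p ≥ α → fail to reject H₀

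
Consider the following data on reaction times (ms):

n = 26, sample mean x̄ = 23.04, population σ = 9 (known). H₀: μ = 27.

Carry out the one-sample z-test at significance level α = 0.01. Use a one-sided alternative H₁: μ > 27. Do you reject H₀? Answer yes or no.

SE = σ/√n = 9/√26 = 1.7650
z = (x̄−μ₀)/SE = (23.04−27)/1.7650 = -2.2436
p-value (one-sided, H₁ greater) = 0.98757
At α=0.01: p ≥ α → fail to reject H₀

reject H₀: no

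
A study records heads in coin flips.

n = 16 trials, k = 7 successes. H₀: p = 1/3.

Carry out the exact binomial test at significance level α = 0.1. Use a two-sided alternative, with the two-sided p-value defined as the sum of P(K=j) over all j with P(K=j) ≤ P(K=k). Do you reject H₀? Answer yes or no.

Exact binomial: n=16, k=7, p₀=1/3=0.3333
P(X=j) = C(n,j)·p₀^j·(1−p₀)^(n−j); p = Σ P(X=j) over j with P(X=j) ≤ P(X=7)
p-value (two-sided) = 0.42851
At α=0.1: p ≥ α → fail to reject H₀

reject H₀: no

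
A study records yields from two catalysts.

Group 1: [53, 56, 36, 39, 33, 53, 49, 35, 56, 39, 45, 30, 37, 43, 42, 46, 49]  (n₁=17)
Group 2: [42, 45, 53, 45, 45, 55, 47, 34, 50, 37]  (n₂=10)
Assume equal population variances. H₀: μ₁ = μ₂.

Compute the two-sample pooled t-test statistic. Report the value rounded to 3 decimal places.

x̄₁=43.588, s₁=8.171, n₁=17
x̄₂=45.300, s₂=6.550, n₂=10
s_p² = [16·8.171² + 9·6.550²]/25 = 58.1687
SE = √(s_p²·(1/17+1/10)) = 3.0395
t = (43.588−45.300)/3.0395 = -0.5632
df = 25

test statistic = -0.563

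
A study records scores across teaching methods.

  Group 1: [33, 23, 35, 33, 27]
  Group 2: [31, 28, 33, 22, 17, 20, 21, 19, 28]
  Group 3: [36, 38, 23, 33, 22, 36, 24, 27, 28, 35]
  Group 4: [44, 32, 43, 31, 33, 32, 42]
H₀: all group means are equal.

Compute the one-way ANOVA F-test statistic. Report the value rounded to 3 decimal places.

Group means [30.20, 24.33, 30.20, 36.71], grand mean 29.968
SSB = Σnᵢ(x̄ᵢ−x̄)² = 605.139; SSW = ΣΣ(x−x̄ᵢ)² = 907.829
MSB = 605.139/3 = 201.7131; MSW = 907.829/27 = 33.6233
F = MSB/MSW = 5.9992
df = (3, 27)

test statistic = 5.999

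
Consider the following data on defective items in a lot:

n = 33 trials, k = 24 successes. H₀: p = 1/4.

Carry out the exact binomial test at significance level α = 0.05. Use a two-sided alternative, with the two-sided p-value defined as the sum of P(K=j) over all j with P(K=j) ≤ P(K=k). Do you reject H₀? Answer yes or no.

Exact binomial: n=33, k=24, p₀=1/4=0.2500
P(X=j) = C(n,j)·p₀^j·(1−p₀)^(n−j); p = Σ P(X=j) over j with P(X=j) ≤ P(X=24)
p-value (two-sided) = 0.00000
At α=0.05: p < α → reject H₀

reject H₀: yes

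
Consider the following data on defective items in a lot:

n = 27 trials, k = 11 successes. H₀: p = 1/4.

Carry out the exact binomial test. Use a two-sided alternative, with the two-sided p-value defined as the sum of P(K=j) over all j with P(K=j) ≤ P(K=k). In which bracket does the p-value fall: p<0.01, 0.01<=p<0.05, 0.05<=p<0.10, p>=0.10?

Exact binomial: n=27, k=11, p₀=1/4=0.2500
P(X=j) = C(n,j)·p₀^j·(1−p₀)^(n−j); p = Σ P(X=j) over j with P(X=j) ≤ P(X=11)
p-value (two-sided) = 0.07352
→ bracket: 0.05<=p<0.10

p-value bracket: 0.05<=p<0.10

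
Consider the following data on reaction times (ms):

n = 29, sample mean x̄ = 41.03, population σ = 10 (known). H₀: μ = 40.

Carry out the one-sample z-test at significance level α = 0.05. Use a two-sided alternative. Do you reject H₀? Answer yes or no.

reject H₀: no

SE = σ/√n = 10/√29 = 1.8570
z = (x̄−μ₀)/SE = (41.03−40)/1.8570 = 0.5547
p-value (two-sided) = 0.57912
At α=0.05: p ≥ α → fail to reject H₀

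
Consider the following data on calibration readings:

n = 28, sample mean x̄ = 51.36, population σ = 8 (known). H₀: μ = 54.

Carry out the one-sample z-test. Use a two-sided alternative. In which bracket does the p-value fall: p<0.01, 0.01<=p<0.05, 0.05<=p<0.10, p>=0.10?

SE = σ/√n = 8/√28 = 1.5119
z = (x̄−μ₀)/SE = (51.36−54)/1.5119 = -1.7462
p-value (two-sided) = 0.08078
→ bracket: 0.05<=p<0.10

p-value bracket: 0.05<=p<0.10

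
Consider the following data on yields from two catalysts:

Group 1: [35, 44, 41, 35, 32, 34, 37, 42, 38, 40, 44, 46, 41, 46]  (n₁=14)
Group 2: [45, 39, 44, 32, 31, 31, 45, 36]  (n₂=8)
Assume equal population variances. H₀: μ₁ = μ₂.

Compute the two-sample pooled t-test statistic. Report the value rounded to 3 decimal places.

test statistic = 0.765

x̄₁=39.643, s₁=4.568, n₁=14
x̄₂=37.875, s₂=6.244, n₂=8
s_p² = [13·4.568² + 7·6.244²]/20 = 27.2045
SE = √(s_p²·(1/14+1/8)) = 2.3117
t = (39.643−37.875)/2.3117 = 0.7648
df = 20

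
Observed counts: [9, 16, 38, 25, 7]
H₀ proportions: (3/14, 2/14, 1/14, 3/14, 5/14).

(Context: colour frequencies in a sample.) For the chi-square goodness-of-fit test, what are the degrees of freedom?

degrees of freedom = 4

df = k − 1 = 5 − 1 = 4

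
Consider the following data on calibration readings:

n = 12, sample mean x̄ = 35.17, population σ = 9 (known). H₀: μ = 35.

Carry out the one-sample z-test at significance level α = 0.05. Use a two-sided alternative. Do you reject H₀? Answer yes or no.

SE = σ/√n = 9/√12 = 2.5981
z = (x̄−μ₀)/SE = (35.17−35)/2.5981 = 0.0654
p-value (two-sided) = 0.94783
At α=0.05: p ≥ α → fail to reject H₀

reject H₀: no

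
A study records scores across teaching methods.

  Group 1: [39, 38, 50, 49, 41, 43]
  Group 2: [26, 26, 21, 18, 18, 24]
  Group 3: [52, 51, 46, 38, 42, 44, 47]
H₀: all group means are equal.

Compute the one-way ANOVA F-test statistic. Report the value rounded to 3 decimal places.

Group means [43.33, 22.17, 45.71], grand mean 37.526
SSB = Σnᵢ(x̄ᵢ−x̄)² = 2087.142; SSW = ΣΣ(x−x̄ᵢ)² = 343.595
MSB = 2087.142/2 = 1043.5708; MSW = 343.595/16 = 21.4747
F = MSB/MSW = 48.5954
df = (2, 16)

test statistic = 48.595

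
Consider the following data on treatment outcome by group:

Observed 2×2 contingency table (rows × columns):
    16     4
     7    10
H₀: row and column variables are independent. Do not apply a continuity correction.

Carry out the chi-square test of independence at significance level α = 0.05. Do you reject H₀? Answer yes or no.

Row totals [20, 17], col totals [23, 14], n=37
χ² = (16−12.43)²/12.43 + (4−7.57)²/7.57 + (7−10.57)²/10.57 + (10−6.43)²/6.43 = 5.8886
df = 1
p-value (upper-tail) = 0.01524
At α=0.05: p < α → reject H₀

reject H₀: yes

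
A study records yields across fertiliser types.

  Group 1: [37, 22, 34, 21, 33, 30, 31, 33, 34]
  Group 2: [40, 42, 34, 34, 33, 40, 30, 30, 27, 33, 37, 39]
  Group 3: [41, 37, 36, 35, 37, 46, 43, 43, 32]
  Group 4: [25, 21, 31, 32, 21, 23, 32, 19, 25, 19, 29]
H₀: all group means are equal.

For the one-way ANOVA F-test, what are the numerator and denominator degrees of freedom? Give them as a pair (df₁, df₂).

k = 4 groups, N = 41 total
df = (k−1, N−k) = (4−1, 41−4) = (3, 37)

degrees of freedom = [3, 37]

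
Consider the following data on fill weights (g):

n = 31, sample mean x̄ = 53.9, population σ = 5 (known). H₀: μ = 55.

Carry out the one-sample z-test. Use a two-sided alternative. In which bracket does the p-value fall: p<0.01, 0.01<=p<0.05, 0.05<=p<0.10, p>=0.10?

p-value bracket: p>=0.10

SE = σ/√n = 5/√31 = 0.8980
z = (x̄−μ₀)/SE = (53.9−55)/0.8980 = -1.2249
p-value (two-sided) = 0.22061
→ bracket: p>=0.10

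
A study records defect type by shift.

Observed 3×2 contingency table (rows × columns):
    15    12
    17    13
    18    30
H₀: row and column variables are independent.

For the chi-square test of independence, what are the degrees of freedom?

df = (r−1)(c−1) = (3−1)·(2−1) = 2

degrees of freedom = 2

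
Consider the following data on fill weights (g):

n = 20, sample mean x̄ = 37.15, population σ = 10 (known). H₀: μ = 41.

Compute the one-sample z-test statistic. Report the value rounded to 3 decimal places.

SE = σ/√n = 10/√20 = 2.2361
z = (x̄−μ₀)/SE = (37.15−41)/2.2361 = -1.7218

test statistic = -1.722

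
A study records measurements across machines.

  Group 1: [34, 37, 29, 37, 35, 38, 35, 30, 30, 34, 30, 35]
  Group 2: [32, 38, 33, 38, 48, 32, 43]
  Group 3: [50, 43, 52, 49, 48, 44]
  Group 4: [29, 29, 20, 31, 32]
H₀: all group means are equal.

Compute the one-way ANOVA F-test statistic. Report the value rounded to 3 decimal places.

test statistic = 21.553

Group means [33.67, 37.71, 47.67, 28.20], grand mean 36.500
SSB = Σnᵢ(x̄ᵢ−x̄)² = 1199.271; SSW = ΣΣ(x−x̄ᵢ)² = 482.229
MSB = 1199.271/3 = 399.7571; MSW = 482.229/26 = 18.5473
F = MSB/MSW = 21.5534
df = (3, 26)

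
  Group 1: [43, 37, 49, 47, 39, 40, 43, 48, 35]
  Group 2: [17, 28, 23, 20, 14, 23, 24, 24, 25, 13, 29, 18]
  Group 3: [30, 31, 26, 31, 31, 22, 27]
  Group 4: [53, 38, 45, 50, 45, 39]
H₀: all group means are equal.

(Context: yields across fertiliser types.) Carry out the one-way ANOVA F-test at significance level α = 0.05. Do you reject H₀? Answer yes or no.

Group means [42.33, 21.50, 28.29, 45.00], grand mean 32.559
SSB = Σnᵢ(x̄ᵢ−x̄)² = 3383.954; SSW = ΣΣ(x−x̄ᵢ)² = 734.429
MSB = 3383.954/3 = 1127.9846; MSW = 734.429/30 = 24.4810
F = MSB/MSW = 46.0760
df = (3, 30)
p-value (upper-tail) = 0.00000
At α=0.05: p < α → reject H₀

reject H₀: yes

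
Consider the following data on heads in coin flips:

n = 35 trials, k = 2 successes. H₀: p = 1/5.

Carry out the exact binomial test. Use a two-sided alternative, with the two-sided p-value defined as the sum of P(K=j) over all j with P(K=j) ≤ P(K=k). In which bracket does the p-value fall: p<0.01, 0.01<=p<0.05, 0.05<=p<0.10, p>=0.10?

Exact binomial: n=35, k=2, p₀=1/5=0.2000
P(X=j) = C(n,j)·p₀^j·(1−p₀)^(n−j); p = Σ P(X=j) over j with P(X=j) ≤ P(X=2)
p-value (two-sided) = 0.03322
→ bracket: 0.01<=p<0.05

p-value bracket: 0.01<=p<0.05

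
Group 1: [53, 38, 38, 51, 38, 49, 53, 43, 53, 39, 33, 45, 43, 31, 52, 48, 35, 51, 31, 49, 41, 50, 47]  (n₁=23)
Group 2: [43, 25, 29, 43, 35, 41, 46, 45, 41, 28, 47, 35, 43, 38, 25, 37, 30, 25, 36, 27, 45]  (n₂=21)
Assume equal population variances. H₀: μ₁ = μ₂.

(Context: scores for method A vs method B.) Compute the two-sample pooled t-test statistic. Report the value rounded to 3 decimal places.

x̄₁=43.957, s₁=7.388, n₁=23
x̄₂=36.381, s₂=7.671, n₂=21
s_p² = [22·7.388² + 20·7.671²]/42 = 56.6169
SE = √(s_p²·(1/23+1/21)) = 2.2710
t = (43.957−36.381)/2.2710 = 3.3357
df = 42

test statistic = 3.336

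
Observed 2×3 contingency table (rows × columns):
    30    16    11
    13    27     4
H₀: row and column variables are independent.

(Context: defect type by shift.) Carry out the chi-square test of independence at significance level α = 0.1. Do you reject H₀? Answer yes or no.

Row totals [57, 44], col totals [43, 43, 15], n=101
χ² = (30−24.27)²/24.27 + (16−24.27)²/24.27 + (11−8.47)²/8.47 + (13−18.73)²/18.73 + (27−18.73)²/18.73 + (4−6.53)²/6.53 = 11.3158
df = 2
p-value (upper-tail) = 0.00349
At α=0.1: p < α → reject H₀

reject H₀: yes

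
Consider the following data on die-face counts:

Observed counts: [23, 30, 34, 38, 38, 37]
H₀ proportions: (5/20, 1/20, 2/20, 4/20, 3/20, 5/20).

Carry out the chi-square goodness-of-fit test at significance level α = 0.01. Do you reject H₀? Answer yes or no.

reject H₀: yes

n = 200; E_i = n·p_i = [50.00, 10.00, 20.00, 40.00, 30.00, 50.00]
χ² = (23−50.00)²/50.00 + (30−10.00)²/10.00 + (34−20.00)²/20.00 + (38−40.00)²/40.00 + (38−30.00)²/30.00 + (37−50.00)²/50.00 = 69.9933
df = 5
p-value (upper-tail) = 0.00000
At α=0.01: p < α → reject H₀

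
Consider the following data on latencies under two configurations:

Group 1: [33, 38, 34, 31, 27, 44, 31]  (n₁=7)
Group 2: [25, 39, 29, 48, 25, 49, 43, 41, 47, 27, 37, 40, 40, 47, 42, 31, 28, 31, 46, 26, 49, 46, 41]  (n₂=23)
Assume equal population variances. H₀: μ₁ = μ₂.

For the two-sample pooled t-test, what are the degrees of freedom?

df = n₁ + n₂ − 2 = 7 + 23 − 2 = 28

degrees of freedom = 28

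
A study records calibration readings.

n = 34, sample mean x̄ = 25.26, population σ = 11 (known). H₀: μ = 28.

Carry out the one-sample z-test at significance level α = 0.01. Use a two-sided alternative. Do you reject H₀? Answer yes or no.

reject H₀: no

SE = σ/√n = 11/√34 = 1.8865
z = (x̄−μ₀)/SE = (25.26−28)/1.8865 = -1.4524
p-value (two-sided) = 0.14638
At α=0.01: p ≥ α → fail to reject H₀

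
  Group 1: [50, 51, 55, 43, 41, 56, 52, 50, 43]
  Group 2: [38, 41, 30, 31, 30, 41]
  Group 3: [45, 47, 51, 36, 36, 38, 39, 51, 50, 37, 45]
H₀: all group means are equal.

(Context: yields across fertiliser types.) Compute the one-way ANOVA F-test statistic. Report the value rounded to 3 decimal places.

Group means [49.00, 35.17, 43.18], grand mean 43.346
SSB = Σnᵢ(x̄ᵢ−x̄)² = 689.415; SSW = ΣΣ(x−x̄ᵢ)² = 758.470
MSB = 689.415/2 = 344.7075; MSW = 758.470/23 = 32.9769
F = MSB/MSW = 10.4530
df = (2, 23)

test statistic = 10.453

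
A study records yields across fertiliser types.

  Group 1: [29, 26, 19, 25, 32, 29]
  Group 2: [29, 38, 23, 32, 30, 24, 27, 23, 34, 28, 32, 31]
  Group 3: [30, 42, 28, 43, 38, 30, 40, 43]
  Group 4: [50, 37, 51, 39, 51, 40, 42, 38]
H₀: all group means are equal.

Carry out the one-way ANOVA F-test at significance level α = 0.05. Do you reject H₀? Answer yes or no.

Group means [26.67, 29.25, 36.75, 43.50], grand mean 33.912
SSB = Σnᵢ(x̄ᵢ−x̄)² = 1375.652; SSW = ΣΣ(x−x̄ᵢ)² = 879.083
MSB = 1375.652/3 = 458.5507; MSW = 879.083/30 = 29.3028
F = MSB/MSW = 15.6487
df = (3, 30)
p-value (upper-tail) = 0.00000
At α=0.05: p < α → reject H₀

reject H₀: yes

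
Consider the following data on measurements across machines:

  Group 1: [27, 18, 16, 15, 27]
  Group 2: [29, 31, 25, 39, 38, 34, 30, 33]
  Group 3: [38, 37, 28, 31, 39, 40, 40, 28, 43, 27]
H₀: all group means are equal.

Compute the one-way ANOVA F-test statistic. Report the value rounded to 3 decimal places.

Group means [20.60, 32.38, 35.10], grand mean 31.000
SSB = Σnᵢ(x̄ᵢ−x̄)² = 724.025; SSW = ΣΣ(x−x̄ᵢ)² = 613.975
MSB = 724.025/2 = 362.0125; MSW = 613.975/20 = 30.6987
F = MSB/MSW = 11.7924
df = (2, 20)

test statistic = 11.792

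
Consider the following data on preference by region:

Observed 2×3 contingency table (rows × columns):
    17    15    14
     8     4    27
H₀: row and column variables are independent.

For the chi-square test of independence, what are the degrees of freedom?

df = (r−1)(c−1) = (2−1)·(3−1) = 2

degrees of freedom = 2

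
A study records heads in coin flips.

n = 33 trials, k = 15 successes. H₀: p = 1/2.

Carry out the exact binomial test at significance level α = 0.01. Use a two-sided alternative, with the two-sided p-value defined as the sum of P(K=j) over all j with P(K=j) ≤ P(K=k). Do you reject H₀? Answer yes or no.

reject H₀: no

Exact binomial: n=33, k=15, p₀=1/2=0.5000
P(X=j) = C(n,j)·p₀^j·(1−p₀)^(n−j); p = Σ P(X=j) over j with P(X=j) ≤ P(X=15)
p-value (two-sided) = 0.72833
At α=0.01: p ≥ α → fail to reject H₀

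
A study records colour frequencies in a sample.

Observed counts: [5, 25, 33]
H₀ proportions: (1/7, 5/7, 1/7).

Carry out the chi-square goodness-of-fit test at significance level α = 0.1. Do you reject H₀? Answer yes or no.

reject H₀: yes

n = 63; E_i = n·p_i = [9.00, 45.00, 9.00]
χ² = (5−9.00)²/9.00 + (25−45.00)²/45.00 + (33−9.00)²/9.00 = 74.6667
df = 2
p-value (upper-tail) = 0.00000
At α=0.1: p < α → reject H₀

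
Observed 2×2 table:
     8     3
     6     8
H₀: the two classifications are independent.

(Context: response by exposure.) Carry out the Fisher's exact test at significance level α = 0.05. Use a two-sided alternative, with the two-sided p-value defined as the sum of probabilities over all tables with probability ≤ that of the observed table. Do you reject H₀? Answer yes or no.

reject H₀: no

Margins: r₁=11, r₂=14, c₁=14, c₂=11, n=25
p_obs = C(11,8)·C(14,6)/C(25,14); sum pmf over tables with pmf ≤ p_obs
p-value (two-sided) = 0.22716
At α=0.05: p ≥ α → fail to reject H₀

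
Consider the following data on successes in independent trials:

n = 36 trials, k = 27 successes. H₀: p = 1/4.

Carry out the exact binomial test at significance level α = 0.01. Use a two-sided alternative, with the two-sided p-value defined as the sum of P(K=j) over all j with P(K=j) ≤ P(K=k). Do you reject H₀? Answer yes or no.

Exact binomial: n=36, k=27, p₀=1/4=0.2500
P(X=j) = C(n,j)·p₀^j·(1−p₀)^(n−j); p = Σ P(X=j) over j with P(X=j) ≤ P(X=27)
p-value (two-sided) = 0.00000
At α=0.01: p < α → reject H₀

reject H₀: yes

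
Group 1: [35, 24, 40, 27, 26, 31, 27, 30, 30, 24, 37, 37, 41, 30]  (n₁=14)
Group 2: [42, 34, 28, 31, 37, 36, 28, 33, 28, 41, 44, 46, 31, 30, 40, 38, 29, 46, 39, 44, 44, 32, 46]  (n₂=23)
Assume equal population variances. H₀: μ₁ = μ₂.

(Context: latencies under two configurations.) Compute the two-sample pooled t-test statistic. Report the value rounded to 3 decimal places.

test statistic = -2.599

x̄₁=31.357, s₁=5.719, n₁=14
x̄₂=36.826, s₂=6.478, n₂=23
s_p² = [13·5.719² + 22·6.478²]/35 = 38.5291
SE = √(s_p²·(1/14+1/23)) = 2.1041
t = (31.357−36.826)/2.1041 = -2.5992
df = 35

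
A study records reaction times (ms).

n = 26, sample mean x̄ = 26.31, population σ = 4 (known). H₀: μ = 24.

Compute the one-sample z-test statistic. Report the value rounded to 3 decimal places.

SE = σ/√n = 4/√26 = 0.7845
z = (x̄−μ₀)/SE = (26.31−24)/0.7845 = 2.9447

test statistic = 2.945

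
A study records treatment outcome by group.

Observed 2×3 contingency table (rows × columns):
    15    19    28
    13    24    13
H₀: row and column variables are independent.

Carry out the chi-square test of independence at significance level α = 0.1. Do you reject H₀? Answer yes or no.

reject H₀: yes

Row totals [62, 50], col totals [28, 43, 41], n=112
χ² = (15−15.50)²/15.50 + (19−23.80)²/23.80 + (28−22.70)²/22.70 + (13−12.50)²/12.50 + (24−19.20)²/19.20 + (13−18.30)²/18.30 = 4.9836
df = 2
p-value (upper-tail) = 0.08276
At α=0.1: p < α → reject H₀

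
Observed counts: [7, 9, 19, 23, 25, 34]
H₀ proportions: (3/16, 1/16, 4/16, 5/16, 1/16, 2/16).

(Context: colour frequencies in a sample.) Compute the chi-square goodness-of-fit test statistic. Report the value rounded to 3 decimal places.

test statistic = 87.634

n = 117; E_i = n·p_i = [21.94, 7.31, 29.25, 36.56, 7.31, 14.62]
χ² = (7−21.94)²/21.94 + (9−7.31)²/7.31 + (19−29.25)²/29.25 + (23−36.56)²/36.56 + (25−7.31)²/7.31 + (34−14.62)²/14.62 = 87.6336
df = 5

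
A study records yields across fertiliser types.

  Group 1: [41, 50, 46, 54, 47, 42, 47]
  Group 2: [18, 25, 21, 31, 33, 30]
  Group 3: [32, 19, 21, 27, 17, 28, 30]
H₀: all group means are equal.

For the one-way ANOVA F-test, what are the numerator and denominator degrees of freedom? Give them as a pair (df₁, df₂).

k = 3 groups, N = 20 total
df = (k−1, N−k) = (3−1, 20−3) = (2, 17)

degrees of freedom = [2, 17]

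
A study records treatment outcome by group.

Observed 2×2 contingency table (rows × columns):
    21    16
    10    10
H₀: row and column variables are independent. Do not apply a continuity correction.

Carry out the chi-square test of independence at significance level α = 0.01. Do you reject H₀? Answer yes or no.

Row totals [37, 20], col totals [31, 26], n=57
χ² = (21−20.12)²/20.12 + (16−16.88)²/16.88 + (10−10.88)²/10.88 + (10−9.12)²/9.12 = 0.2389
df = 1
p-value (upper-tail) = 0.62499
At α=0.01: p ≥ α → fail to reject H₀

reject H₀: no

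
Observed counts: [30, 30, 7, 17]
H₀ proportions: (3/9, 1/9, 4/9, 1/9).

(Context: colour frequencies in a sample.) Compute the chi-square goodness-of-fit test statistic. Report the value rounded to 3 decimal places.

n = 84; E_i = n·p_i = [28.00, 9.33, 37.33, 9.33]
χ² = (30−28.00)²/28.00 + (30−9.33)²/9.33 + (7−37.33)²/37.33 + (17−9.33)²/9.33 = 76.8482
df = 3

test statistic = 76.848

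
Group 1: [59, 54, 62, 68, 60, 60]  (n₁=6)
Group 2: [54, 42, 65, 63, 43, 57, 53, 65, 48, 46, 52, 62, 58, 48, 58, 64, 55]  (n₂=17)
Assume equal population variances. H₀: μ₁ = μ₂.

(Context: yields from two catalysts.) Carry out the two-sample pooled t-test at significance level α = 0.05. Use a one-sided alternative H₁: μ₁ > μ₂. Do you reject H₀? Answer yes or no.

reject H₀: no

x̄₁=60.500, s₁=4.550, n₁=6
x̄₂=54.882, s₂=7.590, n₂=17
s_p² = [5·4.550² + 16·7.590²]/21 = 48.8221
SE = √(s_p²·(1/6+1/17)) = 3.3180
t = (60.500−54.882)/3.3180 = 1.6931
df = 21
p-value (one-sided, H₁ greater) = 0.05261
At α=0.05: p ≥ α → fail to reject H₀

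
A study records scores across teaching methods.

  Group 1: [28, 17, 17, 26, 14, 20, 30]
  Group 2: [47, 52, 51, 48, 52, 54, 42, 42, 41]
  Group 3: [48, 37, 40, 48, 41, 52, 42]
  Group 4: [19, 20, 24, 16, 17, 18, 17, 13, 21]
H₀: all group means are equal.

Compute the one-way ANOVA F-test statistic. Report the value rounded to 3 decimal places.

test statistic = 76.396

Group means [21.71, 47.67, 44.00, 18.33], grand mean 32.938
SSB = Σnᵢ(x̄ᵢ−x̄)² = 5610.446; SSW = ΣΣ(x−x̄ᵢ)² = 685.429
MSB = 5610.446/3 = 1870.1488; MSW = 685.429/28 = 24.4796
F = MSB/MSW = 76.3962
df = (3, 28)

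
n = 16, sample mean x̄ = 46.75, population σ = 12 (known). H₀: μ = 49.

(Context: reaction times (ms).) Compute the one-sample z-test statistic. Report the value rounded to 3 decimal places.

SE = σ/√n = 12/√16 = 3.0000
z = (x̄−μ₀)/SE = (46.75−49)/3.0000 = -0.7500

test statistic = -0.750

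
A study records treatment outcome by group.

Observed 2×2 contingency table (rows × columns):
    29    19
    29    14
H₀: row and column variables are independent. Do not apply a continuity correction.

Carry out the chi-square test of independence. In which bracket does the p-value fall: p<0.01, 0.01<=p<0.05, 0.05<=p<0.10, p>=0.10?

Row totals [48, 43], col totals [58, 33], n=91
χ² = (29−30.59)²/30.59 + (19−17.41)²/17.41 + (29−27.41)²/27.41 + (14−15.59)²/15.59 = 0.4843
df = 1
p-value (upper-tail) = 0.48648
→ bracket: p>=0.10

p-value bracket: p>=0.10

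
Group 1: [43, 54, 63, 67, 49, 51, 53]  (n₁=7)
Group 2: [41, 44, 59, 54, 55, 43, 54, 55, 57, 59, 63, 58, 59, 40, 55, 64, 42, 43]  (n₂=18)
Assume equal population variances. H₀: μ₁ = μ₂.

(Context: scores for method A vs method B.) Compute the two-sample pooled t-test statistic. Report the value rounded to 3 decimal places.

test statistic = 0.496

x̄₁=54.286, s₁=8.220, n₁=7
x̄₂=52.500, s₂=8.024, n₂=18
s_p² = [6·8.220² + 17·8.024²]/23 = 65.2143
SE = √(s_p²·(1/7+1/18)) = 3.5971
t = (54.286−52.500)/3.5971 = 0.4964
df = 23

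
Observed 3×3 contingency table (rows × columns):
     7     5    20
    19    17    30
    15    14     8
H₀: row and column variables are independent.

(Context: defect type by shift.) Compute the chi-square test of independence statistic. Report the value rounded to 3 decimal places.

test statistic = 12.151

Row totals [32, 66, 37], col totals [41, 36, 58], n=135
χ² = (7−9.72)²/9.72 + (5−8.53)²/8.53 + (20−13.75)²/13.75 + (19−20.04)²/20.04 + (17−17.60)²/17.60 + (30−28.36)²/28.36 + (15−11.24)²/11.24 + (14−9.87)²/9.87 + (8−15.90)²/15.90 = 12.1507
df = 4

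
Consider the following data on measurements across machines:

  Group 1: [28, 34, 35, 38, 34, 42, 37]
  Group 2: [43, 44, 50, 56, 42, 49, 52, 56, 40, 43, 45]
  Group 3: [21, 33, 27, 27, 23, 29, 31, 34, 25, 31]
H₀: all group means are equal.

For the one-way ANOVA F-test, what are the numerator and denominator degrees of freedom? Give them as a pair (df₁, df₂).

degrees of freedom = [2, 25]

k = 3 groups, N = 28 total
df = (k−1, N−k) = (3−1, 28−3) = (2, 25)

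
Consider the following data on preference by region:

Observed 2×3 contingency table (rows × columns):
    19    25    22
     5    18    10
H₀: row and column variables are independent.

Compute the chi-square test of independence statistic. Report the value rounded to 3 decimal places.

Row totals [66, 33], col totals [24, 43, 32], n=99
χ² = (19−16.00)²/16.00 + (25−28.67)²/28.67 + (22−21.33)²/21.33 + (5−8.00)²/8.00 + (18−14.33)²/14.33 + (10−10.67)²/10.67 = 3.1570
df = 2

test statistic = 3.157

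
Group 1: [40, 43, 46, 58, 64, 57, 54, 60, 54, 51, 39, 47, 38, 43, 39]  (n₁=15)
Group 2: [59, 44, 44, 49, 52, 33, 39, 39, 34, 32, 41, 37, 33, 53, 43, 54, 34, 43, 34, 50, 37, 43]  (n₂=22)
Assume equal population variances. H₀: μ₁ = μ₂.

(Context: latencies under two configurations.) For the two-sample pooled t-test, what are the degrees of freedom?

df = n₁ + n₂ − 2 = 15 + 22 − 2 = 35

degrees of freedom = 35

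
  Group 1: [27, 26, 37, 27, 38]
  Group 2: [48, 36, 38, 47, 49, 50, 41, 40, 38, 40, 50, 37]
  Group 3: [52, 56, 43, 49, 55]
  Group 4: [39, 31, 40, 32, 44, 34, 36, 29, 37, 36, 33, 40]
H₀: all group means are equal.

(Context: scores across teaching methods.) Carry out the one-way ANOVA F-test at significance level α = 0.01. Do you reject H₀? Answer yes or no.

Group means [31.00, 42.83, 51.00, 35.92], grand mean 39.853
SSB = Σnᵢ(x̄ᵢ−x̄)² = 1305.681; SSW = ΣΣ(x−x̄ᵢ)² = 792.583
MSB = 1305.681/3 = 435.2271; MSW = 792.583/30 = 26.4194
F = MSB/MSW = 16.4737
df = (3, 30)
p-value (upper-tail) = 0.00000
At α=0.01: p < α → reject H₀

reject H₀: yes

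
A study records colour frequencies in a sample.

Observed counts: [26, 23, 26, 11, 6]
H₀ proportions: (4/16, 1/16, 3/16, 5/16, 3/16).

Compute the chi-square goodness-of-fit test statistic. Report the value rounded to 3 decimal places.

n = 92; E_i = n·p_i = [23.00, 5.75, 17.25, 28.75, 17.25]
χ² = (26−23.00)²/23.00 + (23−5.75)²/5.75 + (26−17.25)²/17.25 + (11−28.75)²/28.75 + (6−17.25)²/17.25 = 74.8754
df = 4

test statistic = 74.875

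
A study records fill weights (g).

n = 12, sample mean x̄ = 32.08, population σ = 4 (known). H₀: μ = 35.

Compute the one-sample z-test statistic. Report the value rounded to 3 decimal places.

test statistic = -2.529

SE = σ/√n = 4/√12 = 1.1547
z = (x̄−μ₀)/SE = (32.08−35)/1.1547 = -2.5288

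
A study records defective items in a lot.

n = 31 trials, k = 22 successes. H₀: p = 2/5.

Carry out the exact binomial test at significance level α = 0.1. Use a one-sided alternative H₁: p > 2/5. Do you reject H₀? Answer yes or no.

Exact binomial: n=31, k=22, p₀=2/5=0.4000
P(X≥22) from Σ C(n,i)·p₀^i·(1−p₀)^(n−i)
p-value (one-sided, H₁ greater) = 0.00048
At α=0.1: p < α → reject H₀

reject H₀: yes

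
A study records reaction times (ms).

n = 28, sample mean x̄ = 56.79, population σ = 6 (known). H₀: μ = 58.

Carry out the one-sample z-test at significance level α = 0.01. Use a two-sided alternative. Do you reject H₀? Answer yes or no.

SE = σ/√n = 6/√28 = 1.1339
z = (x̄−μ₀)/SE = (56.79−58)/1.1339 = -1.0671
p-value (two-sided) = 0.28592
At α=0.01: p ≥ α → fail to reject H₀

reject H₀: no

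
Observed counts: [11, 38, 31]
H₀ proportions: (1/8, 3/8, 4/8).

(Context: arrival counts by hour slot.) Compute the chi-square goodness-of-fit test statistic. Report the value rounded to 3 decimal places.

n = 80; E_i = n·p_i = [10.00, 30.00, 40.00]
χ² = (11−10.00)²/10.00 + (38−30.00)²/30.00 + (31−40.00)²/40.00 = 4.2583
df = 2

test statistic = 4.258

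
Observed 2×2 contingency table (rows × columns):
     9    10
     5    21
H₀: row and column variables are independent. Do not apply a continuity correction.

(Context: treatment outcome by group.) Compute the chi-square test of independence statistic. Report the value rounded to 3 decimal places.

Row totals [19, 26], col totals [14, 31], n=45
χ² = (9−5.91)²/5.91 + (10−13.09)²/13.09 + (5−8.09)²/8.09 + (21−17.91)²/17.91 = 4.0553
df = 1

test statistic = 4.055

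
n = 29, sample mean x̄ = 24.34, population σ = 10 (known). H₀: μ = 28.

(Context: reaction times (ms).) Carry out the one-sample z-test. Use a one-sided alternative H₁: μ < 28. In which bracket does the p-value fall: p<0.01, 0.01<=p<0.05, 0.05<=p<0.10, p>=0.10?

SE = σ/√n = 10/√29 = 1.8570
z = (x̄−μ₀)/SE = (24.34−28)/1.8570 = -1.9710
p-value (one-sided, H₁ less) = 0.02436
→ bracket: 0.01<=p<0.05

p-value bracket: 0.01<=p<0.05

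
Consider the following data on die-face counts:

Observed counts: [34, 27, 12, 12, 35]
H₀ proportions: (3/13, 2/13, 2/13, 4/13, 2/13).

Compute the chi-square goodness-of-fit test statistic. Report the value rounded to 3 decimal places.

n = 120; E_i = n·p_i = [27.69, 18.46, 18.46, 36.92, 18.46]
χ² = (34−27.69)²/27.69 + (27−18.46)²/18.46 + (12−18.46)²/18.46 + (12−36.92)²/36.92 + (35−18.46)²/18.46 = 39.2861
df = 4

test statistic = 39.286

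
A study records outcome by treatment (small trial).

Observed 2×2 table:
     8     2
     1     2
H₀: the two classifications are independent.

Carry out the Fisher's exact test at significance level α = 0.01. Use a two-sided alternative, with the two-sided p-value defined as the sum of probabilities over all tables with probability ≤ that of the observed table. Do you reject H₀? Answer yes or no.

reject H₀: no

Margins: r₁=10, r₂=3, c₁=9, c₂=4, n=13
p_obs = C(10,8)·C(3,1)/C(13,9); sum pmf over tables with pmf ≤ p_obs
p-value (two-sided) = 0.20280
At α=0.01: p ≥ α → fail to reject H₀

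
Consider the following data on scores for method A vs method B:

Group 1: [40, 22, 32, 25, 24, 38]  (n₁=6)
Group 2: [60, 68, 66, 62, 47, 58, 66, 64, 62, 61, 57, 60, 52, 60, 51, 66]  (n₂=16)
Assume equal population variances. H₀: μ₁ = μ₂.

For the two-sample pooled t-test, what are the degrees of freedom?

df = n₁ + n₂ − 2 = 6 + 16 − 2 = 20

degrees of freedom = 20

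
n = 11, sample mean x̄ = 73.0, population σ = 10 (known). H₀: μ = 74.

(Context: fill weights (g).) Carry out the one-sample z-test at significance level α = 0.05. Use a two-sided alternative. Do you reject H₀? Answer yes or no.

reject H₀: no

SE = σ/√n = 10/√11 = 3.0151
z = (x̄−μ₀)/SE = (73.0−74)/3.0151 = -0.3317
p-value (two-sided) = 0.74014
At α=0.05: p ≥ α → fail to reject H₀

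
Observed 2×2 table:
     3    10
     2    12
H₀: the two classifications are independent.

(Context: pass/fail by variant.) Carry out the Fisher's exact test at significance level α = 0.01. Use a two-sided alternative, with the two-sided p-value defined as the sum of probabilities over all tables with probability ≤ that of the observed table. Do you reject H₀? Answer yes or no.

Margins: r₁=13, r₂=14, c₁=5, c₂=22, n=27
p_obs = C(13,3)·C(14,2)/C(27,5); sum pmf over tables with pmf ≤ p_obs
p-value (two-sided) = 0.64831
At α=0.01: p ≥ α → fail to reject H₀

reject H₀: no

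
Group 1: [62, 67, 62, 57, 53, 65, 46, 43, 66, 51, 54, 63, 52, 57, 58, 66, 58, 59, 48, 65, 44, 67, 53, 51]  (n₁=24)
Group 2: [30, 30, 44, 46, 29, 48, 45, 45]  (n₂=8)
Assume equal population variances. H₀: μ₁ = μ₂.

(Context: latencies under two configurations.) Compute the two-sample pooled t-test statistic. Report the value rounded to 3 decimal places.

x̄₁=56.958, s₁=7.480, n₁=24
x̄₂=39.625, s₂=8.331, n₂=8
s_p² = [23·7.480² + 7·8.331²]/30 = 59.0944
SE = √(s_p²·(1/24+1/8)) = 3.1383
t = (56.958−39.625)/3.1383 = 5.5231
df = 30

test statistic = 5.523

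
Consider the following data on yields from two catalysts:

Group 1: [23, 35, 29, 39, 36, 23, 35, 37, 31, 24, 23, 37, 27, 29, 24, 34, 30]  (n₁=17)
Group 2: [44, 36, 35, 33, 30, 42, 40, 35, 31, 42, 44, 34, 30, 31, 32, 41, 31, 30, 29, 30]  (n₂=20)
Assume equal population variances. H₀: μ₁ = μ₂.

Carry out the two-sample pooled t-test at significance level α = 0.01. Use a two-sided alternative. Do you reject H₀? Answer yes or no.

x̄₁=30.353, s₁=5.645, n₁=17
x̄₂=35.000, s₂=5.231, n₂=20
s_p² = [16·5.645² + 19·5.231²]/35 = 29.4252
SE = √(s_p²·(1/17+1/20)) = 1.7895
t = (30.353−35.000)/1.7895 = -2.5969
df = 35
p-value (two-sided) = 0.01366
At α=0.01: p ≥ α → fail to reject H₀

reject H₀: no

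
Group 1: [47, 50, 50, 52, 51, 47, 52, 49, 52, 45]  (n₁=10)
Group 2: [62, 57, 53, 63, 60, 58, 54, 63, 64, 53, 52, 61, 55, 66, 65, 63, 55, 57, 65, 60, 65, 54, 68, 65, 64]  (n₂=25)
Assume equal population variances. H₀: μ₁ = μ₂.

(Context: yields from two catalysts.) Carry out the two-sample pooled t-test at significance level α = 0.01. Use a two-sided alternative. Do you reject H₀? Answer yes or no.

x̄₁=49.500, s₁=2.461, n₁=10
x̄₂=60.080, s₂=4.873, n₂=25
s_p² = [9·2.461² + 24·4.873²]/33 = 18.9194
SE = √(s_p²·(1/10+1/25)) = 1.6275
t = (49.500−60.080)/1.6275 = -6.5008
df = 33
p-value (two-sided) = 0.00000
At α=0.01: p < α → reject H₀

reject H₀: yes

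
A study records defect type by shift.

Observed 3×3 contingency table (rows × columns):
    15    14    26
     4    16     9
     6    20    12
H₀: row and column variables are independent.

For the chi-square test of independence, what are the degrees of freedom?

df = (r−1)(c−1) = (3−1)·(3−1) = 4

degrees of freedom = 4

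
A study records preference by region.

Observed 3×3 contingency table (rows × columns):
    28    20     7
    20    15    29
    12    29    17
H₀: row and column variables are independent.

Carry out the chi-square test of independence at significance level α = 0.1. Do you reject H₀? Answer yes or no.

Row totals [55, 64, 58], col totals [60, 64, 53], n=177
χ² = (28−18.64)²/18.64 + (20−19.89)²/19.89 + (7−16.47)²/16.47 + (20−21.69)²/21.69 + (15−23.14)²/23.14 + (29−19.16)²/19.16 + (12−19.66)²/19.66 + (29−20.97)²/20.97 + (17−17.37)²/17.37 = 24.2512
df = 4
p-value (upper-tail) = 0.00007
At α=0.1: p < α → reject H₀

reject H₀: yes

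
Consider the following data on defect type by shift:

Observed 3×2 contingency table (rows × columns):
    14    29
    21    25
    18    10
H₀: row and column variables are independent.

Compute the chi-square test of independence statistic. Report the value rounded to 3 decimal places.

Row totals [43, 46, 28], col totals [53, 64], n=117
χ² = (14−19.48)²/19.48 + (29−23.52)²/23.52 + (21−20.84)²/20.84 + (25−25.16)²/25.16 + (18−12.68)²/12.68 + (10−15.32)²/15.32 = 6.8928
df = 2

test statistic = 6.893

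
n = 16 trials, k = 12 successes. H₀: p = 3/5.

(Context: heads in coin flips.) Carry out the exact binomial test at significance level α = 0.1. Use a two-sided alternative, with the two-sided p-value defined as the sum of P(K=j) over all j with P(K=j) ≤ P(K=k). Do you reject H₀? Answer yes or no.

reject H₀: no

Exact binomial: n=16, k=12, p₀=3/5=0.6000
P(X=j) = C(n,j)·p₀^j·(1−p₀)^(n−j); p = Σ P(X=j) over j with P(X=j) ≤ P(X=12)
p-value (two-sided) = 0.30884
At α=0.1: p ≥ α → fail to reject H₀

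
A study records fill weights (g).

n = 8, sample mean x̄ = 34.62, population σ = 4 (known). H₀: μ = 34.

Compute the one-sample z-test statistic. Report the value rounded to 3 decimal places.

test statistic = 0.438

SE = σ/√n = 4/√8 = 1.4142
z = (x̄−μ₀)/SE = (34.62−34)/1.4142 = 0.4384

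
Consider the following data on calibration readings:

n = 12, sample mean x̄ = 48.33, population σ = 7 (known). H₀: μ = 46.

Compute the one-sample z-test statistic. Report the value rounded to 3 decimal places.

test statistic = 1.153

SE = σ/√n = 7/√12 = 2.0207
z = (x̄−μ₀)/SE = (48.33−46)/2.0207 = 1.1531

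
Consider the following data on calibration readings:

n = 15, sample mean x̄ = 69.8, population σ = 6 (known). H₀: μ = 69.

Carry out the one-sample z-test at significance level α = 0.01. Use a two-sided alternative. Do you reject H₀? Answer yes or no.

reject H₀: no

SE = σ/√n = 6/√15 = 1.5492
z = (x̄−μ₀)/SE = (69.8−69)/1.5492 = 0.5164
p-value (two-sided) = 0.60558
At α=0.01: p ≥ α → fail to reject H₀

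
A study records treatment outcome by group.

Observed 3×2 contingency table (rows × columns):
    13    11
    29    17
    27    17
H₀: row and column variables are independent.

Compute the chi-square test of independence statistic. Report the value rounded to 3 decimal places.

Row totals [24, 46, 44], col totals [69, 45], n=114
χ² = (13−14.53)²/14.53 + (11−9.47)²/9.47 + (29−27.84)²/27.84 + (17−18.16)²/18.16 + (27−26.63)²/26.63 + (17−17.37)²/17.37 = 0.5412
df = 2

test statistic = 0.541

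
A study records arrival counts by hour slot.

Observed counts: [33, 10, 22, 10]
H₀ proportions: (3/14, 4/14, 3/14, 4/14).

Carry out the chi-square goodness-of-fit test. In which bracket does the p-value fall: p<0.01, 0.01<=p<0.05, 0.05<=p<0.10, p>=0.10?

n = 75; E_i = n·p_i = [16.07, 21.43, 16.07, 21.43]
χ² = (33−16.07)²/16.07 + (10−21.43)²/21.43 + (22−16.07)²/16.07 + (10−21.43)²/21.43 = 32.2089
df = 3
p-value (upper-tail) = 0.00000
→ bracket: p<0.01

p-value bracket: p<0.01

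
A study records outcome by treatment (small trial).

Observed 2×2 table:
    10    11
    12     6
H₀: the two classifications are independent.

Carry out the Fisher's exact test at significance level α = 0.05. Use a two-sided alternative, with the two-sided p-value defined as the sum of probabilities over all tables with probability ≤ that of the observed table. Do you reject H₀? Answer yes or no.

reject H₀: no

Margins: r₁=21, r₂=18, c₁=22, c₂=17, n=39
p_obs = C(21,10)·C(18,12)/C(39,22); sum pmf over tables with pmf ≤ p_obs
p-value (two-sided) = 0.33400
At α=0.05: p ≥ α → fail to reject H₀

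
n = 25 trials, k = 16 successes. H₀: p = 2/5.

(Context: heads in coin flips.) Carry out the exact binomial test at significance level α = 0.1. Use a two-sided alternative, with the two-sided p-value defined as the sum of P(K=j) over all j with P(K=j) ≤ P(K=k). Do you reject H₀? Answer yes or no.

Exact binomial: n=25, k=16, p₀=2/5=0.4000
P(X=j) = C(n,j)·p₀^j·(1−p₀)^(n−j); p = Σ P(X=j) over j with P(X=j) ≤ P(X=16)
p-value (two-sided) = 0.02264
At α=0.1: p < α → reject H₀

reject H₀: yes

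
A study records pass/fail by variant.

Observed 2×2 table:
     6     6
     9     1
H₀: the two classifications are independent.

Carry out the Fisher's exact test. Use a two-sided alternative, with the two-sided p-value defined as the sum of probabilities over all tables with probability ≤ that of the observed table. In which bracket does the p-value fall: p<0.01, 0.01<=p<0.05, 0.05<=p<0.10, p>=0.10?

p-value bracket: 0.05<=p<0.10

Margins: r₁=12, r₂=10, c₁=15, c₂=7, n=22
p_obs = C(12,6)·C(10,9)/C(22,15); sum pmf over tables with pmf ≤ p_obs
p-value (two-sided) = 0.07430
→ bracket: 0.05<=p<0.10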